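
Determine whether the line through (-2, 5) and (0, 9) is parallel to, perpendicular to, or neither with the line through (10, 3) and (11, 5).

Slope of line 1: m1 = (9 - 5)/(0 - -2) = 4/2 = 2
Slope of line 2: m2 = (5 - 3)/(11 - 10) = 2/1 = 2
m1 = m2, so the lines are parallel.

Parallel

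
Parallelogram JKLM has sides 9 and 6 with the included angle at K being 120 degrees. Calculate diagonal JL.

The diagonal of a parallelogram can be found by treating two adjacent sides and the diagonal as a triangle.
Applying the law of cosines with sides 9, 6 and included angle 120°:
d^2 = 81 + 36 - 108*cos(120°) = 171
d = 3*sqrt(19)

3*sqrt(19)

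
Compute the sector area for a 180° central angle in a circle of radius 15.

The full circle has area πr² = π(15)² = 225*pi.
The sector covers 180° out of 360°, a fraction of 1/2.
Sector area = 225*pi × 1/2 = 225*pi/2.

225*pi/2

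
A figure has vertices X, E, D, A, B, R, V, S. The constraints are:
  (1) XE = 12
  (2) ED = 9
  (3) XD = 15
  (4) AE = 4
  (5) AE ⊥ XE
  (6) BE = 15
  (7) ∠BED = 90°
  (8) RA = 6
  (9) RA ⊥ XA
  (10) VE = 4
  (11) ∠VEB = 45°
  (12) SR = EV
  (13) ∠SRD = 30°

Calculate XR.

Step 1: By the law of cosines on triangle XEA: XA² = 12² + 4² − 2·12·4·cos(90°) = 160, so XA = 4·√10.
Step 2: By the law of cosines on triangle XAR: XR² = (4·√10)² + 6² − 2·4·√10·6·cos(90°) = 196, so XR = 14.

Therefore, the length of XR = 14.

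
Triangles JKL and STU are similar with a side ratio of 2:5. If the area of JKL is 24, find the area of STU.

For similar figures, the area ratio equals the square of the side ratio.
Side ratio (JKL to STU) = 2:5, so area ratio = 2^2:5^2 = 4:25.
If the area of JKL is 24, then the area of STU = 24 * (25/4) = 150.

150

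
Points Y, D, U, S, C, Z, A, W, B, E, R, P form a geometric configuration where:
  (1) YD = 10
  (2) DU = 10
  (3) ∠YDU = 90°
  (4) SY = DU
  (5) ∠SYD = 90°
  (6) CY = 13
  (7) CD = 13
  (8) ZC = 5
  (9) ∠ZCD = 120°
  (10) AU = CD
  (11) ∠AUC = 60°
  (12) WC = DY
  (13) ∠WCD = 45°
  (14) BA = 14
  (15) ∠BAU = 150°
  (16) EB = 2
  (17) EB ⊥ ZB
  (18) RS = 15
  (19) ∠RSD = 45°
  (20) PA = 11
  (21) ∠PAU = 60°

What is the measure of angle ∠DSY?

From the given relations: SY = DU = 10.
Step 1: By the law of cosines on triangle SYD: SD² = 10² + 10² − 2·10·10·cos(90°) = 200, so SD = 10·√2.
Step 2: By the inverse law of cosines on triangle DSY: cos(∠DSY) = ((10·√2)² + 10² − 10²) / (2·10·√2·10) = 200/282.84 = 0.7071, so ∠DSY = 45°.

Therefore, the measure of angle ∠DSY = 45°.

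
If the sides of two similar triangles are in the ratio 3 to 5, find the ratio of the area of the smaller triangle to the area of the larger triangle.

Area ratio = (side ratio)^2 = (3/5)^2 = 9:25.

9:25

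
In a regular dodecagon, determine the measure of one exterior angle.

Each exterior angle of a regular n-gon is 360 / n.
For n = 12: 360 / 12 = 30 degrees.

30 degrees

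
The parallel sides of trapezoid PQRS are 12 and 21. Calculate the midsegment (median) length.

The midsegment (median) of a trapezoid connects the midpoints of the non-parallel sides.
Its length is the average of the two bases: (12 + 21) / 2 = 33/2.

33/2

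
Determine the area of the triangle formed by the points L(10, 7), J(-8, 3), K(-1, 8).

Shoelace: Area = (1/2)|10(3-8) + -8(8-7) + -1(7-3)| = (1/2)(62) = 31

31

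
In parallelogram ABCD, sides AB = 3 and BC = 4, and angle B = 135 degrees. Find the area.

The area of a parallelogram equals the product of two adjacent sides times the sine of the included angle.
This is because the height equals 4 * sin(135°) = 2*sqrt(2).
Area = 3 * 2*sqrt(2) = 6*sqrt(2)

6*sqrt(2)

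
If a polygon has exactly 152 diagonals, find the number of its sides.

Using d = n(n - 3)/2, we solve 152 = n(n - 3)/2.
So n(n - 3) = 304.
Testing n = 19: 19 * 16 = 304 = 304. Correct.
The polygon has 19 sides.

19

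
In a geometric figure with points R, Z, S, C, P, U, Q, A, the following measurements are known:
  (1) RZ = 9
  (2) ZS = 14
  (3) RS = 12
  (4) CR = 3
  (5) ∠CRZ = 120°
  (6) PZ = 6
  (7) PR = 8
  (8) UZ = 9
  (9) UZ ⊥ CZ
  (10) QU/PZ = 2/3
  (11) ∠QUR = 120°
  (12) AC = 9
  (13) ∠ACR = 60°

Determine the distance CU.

Step 1: By the law of cosines on triangle ZRC: ZC² = 9² + 3² − 2·9·3·cos(120°) = 117, so ZC = 3·√13.
Step 2: By the law of cosines on triangle CZU: CU² = (3·√13)² + 9² − 2·3·√13·9·cos(90°) = 198, so CU = 3·√22.

Therefore, the length of CU = 3·√22.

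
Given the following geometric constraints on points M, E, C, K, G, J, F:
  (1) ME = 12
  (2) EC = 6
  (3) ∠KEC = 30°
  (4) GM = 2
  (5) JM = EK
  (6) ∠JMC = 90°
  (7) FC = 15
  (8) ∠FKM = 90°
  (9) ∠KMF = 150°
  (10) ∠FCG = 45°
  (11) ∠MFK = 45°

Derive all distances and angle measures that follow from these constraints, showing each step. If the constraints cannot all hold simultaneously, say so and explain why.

These constraints are not satisfiable: (8), (9) and (11) are the three interior angles of triangle FKM, which must sum to 180°, but 90° + 150° + 45° = 285°. No planar figure meets all of them, so nothing further can be derived.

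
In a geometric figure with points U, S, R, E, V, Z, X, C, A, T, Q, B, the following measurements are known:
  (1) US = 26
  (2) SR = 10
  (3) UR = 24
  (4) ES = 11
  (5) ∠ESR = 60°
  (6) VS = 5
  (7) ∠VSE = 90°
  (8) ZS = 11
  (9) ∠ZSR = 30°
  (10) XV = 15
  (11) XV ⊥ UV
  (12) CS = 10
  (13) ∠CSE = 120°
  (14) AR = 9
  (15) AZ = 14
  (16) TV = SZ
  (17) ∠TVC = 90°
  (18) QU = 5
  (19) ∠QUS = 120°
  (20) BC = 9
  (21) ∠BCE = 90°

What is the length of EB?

Step 1: By the law of cosines on triangle ESC: EC² = 11² + 10² − 2·11·10·cos(120°) = 331, so EC ≈ 18.19.
Step 2: By the law of cosines on triangle ECB: EB² = 18.19² + 9² − 2·18.19·9·cos(90°) = 412, so EB = 2·√103.

Therefore, the length of EB = 2·√103.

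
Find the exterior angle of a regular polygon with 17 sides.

Each exterior angle of a regular n-gon is 360 / n.
For n = 17: 360 / 17 = 360/17 degrees.

360/17 degrees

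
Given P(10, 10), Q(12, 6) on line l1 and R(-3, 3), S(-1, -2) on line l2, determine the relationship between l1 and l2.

Slope of line 1: m1 = (6 - 10)/(12 - 10) = -4/2 = -2
Slope of line 2: m2 = (-2 - 3)/(-1 - -3) = -5/2 = -5/2
m1 != m2 and m1*m2 = 5 != -1. Neither.

Neither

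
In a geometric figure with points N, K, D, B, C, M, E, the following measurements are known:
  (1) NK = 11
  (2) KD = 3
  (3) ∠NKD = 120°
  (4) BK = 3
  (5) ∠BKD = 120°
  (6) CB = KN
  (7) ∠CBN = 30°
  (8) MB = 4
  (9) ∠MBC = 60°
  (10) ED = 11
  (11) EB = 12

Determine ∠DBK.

Step 1: By the law of cosines on triangle BKD: BD² = 3² + 3² − 2·3·3·cos(120°) = 27, so BD = 3·√3.
Step 2: By the inverse law of cosines on triangle DBK: cos(∠DBK) = ((3·√3)² + 3² − 3²) / (2·3·√3·3) = 27/31.18 = 0.866, so ∠DBK = 30°.

Therefore, the measure of angle ∠DBK = 30°.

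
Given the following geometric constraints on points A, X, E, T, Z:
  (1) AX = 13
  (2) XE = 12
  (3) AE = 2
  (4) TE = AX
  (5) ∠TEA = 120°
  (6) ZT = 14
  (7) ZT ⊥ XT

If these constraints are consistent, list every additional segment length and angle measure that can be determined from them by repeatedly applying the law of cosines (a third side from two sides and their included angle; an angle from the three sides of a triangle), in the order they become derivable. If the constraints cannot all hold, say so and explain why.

The constraints are consistent. Derivable facts, in order:
After 1 step:
- AT = √199
- ∠AEX = 115.94°
- ∠AXE = 7.95°
- ∠EAX = 56.1°
After 2 steps:
- ∠ATE = 7.05°
- ∠EAT = 52.95°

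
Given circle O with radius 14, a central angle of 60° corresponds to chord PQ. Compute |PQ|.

Chord = 2(14) sin(30°) = 14

14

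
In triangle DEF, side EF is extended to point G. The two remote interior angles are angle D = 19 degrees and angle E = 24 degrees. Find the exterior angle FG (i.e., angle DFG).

By the exterior angle theorem, an exterior angle of a triangle equals the sum of the two remote interior angles.
Exterior angle = angle D + angle E
Exterior angle = 19 + 24 = 43 degrees

43 degrees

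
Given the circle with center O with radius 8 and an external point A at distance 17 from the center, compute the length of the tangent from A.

Let T be the point of tangency. Then OT ⊥ AT (radius ⊥ tangent).
In right triangle OTA: OA² = OT² + AT²
17² = 8² + AT²
AT² = 225, AT = 15

15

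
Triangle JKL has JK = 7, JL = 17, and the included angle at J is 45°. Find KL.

Law of cosines: KL^2 = 7^2 + 17^2 - 2(7)(17)cos(45°) = 338 - 119*sqrt(2), so KL = sqrt(338 - 119*sqrt(2)).

sqrt(338 - 119*sqrt(2))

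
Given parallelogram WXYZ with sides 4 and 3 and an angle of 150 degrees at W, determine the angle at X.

In a parallelogram, consecutive angles are supplementary (sum to 180°).
angle X = 180 - angle W
angle X = 180 - 150
angle X = 30 degrees

30 degrees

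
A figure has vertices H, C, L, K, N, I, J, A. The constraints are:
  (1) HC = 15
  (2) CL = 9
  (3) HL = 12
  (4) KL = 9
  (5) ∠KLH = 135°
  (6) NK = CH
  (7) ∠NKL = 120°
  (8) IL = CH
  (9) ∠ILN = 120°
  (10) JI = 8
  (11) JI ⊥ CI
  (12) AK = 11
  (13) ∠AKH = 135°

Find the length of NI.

From the given relations: NK = CH = 15; IL = CH = 15.
Step 1: By the law of cosines on triangle LKN: LN² = 9² + 15² − 2·9·15·cos(120°) = 441, so LN = 21.
Step 2: By the law of cosines on triangle NLI: NI² = 21² + 15² − 2·21·15·cos(120°) = 981, so NI = 3·√109.

Therefore, the length of NI = 3·√109.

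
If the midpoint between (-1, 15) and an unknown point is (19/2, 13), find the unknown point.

Using the midpoint formula: M = ((x1 + x2)/2, (y1 + y2)/2)
We know M = (19/2, 13) and Q = (-1, 15)
For x: 19/2 = (-1 + x2)/2, so x2 = 2*19/2 - -1 = 20
For y: 13 = (15 + y2)/2, so y2 = 2*13 - 15 = 11
R = (20, 11)

(20, 11)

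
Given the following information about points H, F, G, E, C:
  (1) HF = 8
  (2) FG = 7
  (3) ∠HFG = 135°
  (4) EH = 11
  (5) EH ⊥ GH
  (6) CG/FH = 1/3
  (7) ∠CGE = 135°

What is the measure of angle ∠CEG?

From the given relations: CG = 1/3·FH = 1/3·8 ≈ 2.67.
Step 1: By the law of cosines on triangle GFH: GH² = 7² + 8² − 2·7·8·cos(135°) = 192.2, so GH ≈ 13.86.
Step 2: By the law of cosines on triangle EHG: EG² = 11² + 13.86² − 2·11·13.86·cos(90°) = 313.2, so EG ≈ 17.7.
Step 3: By the law of cosines on triangle EGC: EC² = 17.7² + 2.67² − 2·17.7·2.67·cos(135°) = 387.05, so EC ≈ 19.67.
Step 4: By the inverse law of cosines on triangle CEG: cos(∠CEG) = (19.67² + 17.7² − 2.67²) / (2·19.67·17.7) = 693.13/696.34 = 0.9954, so ∠CEG = 5.5°.

Therefore, the measure of angle ∠CEG = 5.5°.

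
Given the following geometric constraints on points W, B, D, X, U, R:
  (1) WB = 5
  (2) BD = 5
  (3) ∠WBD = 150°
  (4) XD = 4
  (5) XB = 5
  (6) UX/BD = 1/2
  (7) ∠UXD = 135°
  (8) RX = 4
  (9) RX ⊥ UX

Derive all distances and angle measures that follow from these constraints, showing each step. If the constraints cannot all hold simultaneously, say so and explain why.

The constraints are consistent.

From the given relations:
  UX = 1/2·BD = 1/2·5 ≈ 2.5

Step 1: From WB = 5, BD = 5, and ∠WBD = 150°, by the law of cosines:
  WD² = WB² + BD² - 2·WB·BD·cos(150°) = 25 + 25 + 43.3 = 93.3
  WD ≈ 9.66

Step 2: From DX = 4, XU = 2.5, and ∠DXU = 135°, by the law of cosines:
  DU² = DX² + XU² - 2·DX·XU·cos(135°) = 16 + 6.25 + 14.14 = 36.39
  DU ≈ 6.03

Step 3: From UX = 2.5, XR = 4, and ∠UXR = 90°, by the law of cosines:
  UR² = UX² + XR² - 2·UX·XR·cos(90°) = 6.25 + 16 - 0 = 22.25
  UR ≈ 4.72

Step 4: From BD = 5, BX = 5, DX = 4, by the inverse law of cosines:
  cos(∠DBX) = (BD² + BX² - DX²) / (2·BD·BX)
  ∠DBX = 47.16°

Step 5: From DB = 5, DX = 4, BX = 5, by the inverse law of cosines:
  cos(∠BDX) = (DB² + DX² - BX²) / (2·DB·DX)
  ∠BDX = 66.42°

Step 6: From XB = 5, XD = 4, BD = 5, by the inverse law of cosines:
  cos(∠BXD) = (XB² + XD² - BD²) / (2·XB·XD)
  ∠BXD = 66.42°

Step 7: From WB = 5, WD = 9.66, BD = 5, by the inverse law of cosines:
  cos(∠BWD) = (WB² + WD² - BD²) / (2·WB·WD)
  ∠BWD = 15°

Step 8: From DB = 5, DW = 9.66, BW = 5, by the inverse law of cosines:
  cos(∠BDW) = (DB² + DW² - BW²) / (2·DB·DW)
  ∠BDW = 15°

Step 9: From DU = 6.03, DX = 4, UX = 2.5, by the inverse law of cosines:
  cos(∠UDX) = (DU² + DX² - UX²) / (2·DU·DX)
  ∠UDX = 17.04°

Step 10: From UD = 6.03, UX = 2.5, DX = 4, by the inverse law of cosines:
  cos(∠DUX) = (UD² + UX² - DX²) / (2·UD·UX)
  ∠DUX = 27.96°

Step 11: From UR = 4.72, UX = 2.5, RX = 4, by the inverse law of cosines:
  cos(∠RUX) = (UR² + UX² - RX²) / (2·UR·UX)
  ∠RUX = 57.99°

Step 12: From RU = 4.72, RX = 4, UX = 2.5, by the inverse law of cosines:
  cos(∠URX) = (RU² + RX² - UX²) / (2·RU·RX)
  ∠URX = 32.01°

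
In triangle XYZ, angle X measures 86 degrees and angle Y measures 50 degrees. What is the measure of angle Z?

By the triangle angle sum property, the three interior angles of any triangle add up to 180°.
We know angle X = 86° and angle Y = 50°, so their sum is 136°.
Therefore angle Z = 180° - 136° = 44°.

44 degrees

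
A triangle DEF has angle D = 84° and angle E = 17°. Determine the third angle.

Let angle F = x. Then 84 + 17 + x = 180.
x = 180 - 101 = 79 degrees.

79 degrees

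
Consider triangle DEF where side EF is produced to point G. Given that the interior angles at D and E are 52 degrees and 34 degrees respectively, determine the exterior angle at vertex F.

The interior angle at F is 180 - 52 - 34 = 94 degrees.
The exterior angle and interior angle at F are supplementary:
Exterior angle = 180 - 94 = 86 degrees.

86 degrees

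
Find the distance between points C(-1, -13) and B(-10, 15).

The horizontal distance is |-10 - -1| = 9 and the vertical distance is |15 - -13| = 28.
By the Pythagorean theorem, d = sqrt(9^2 + 28^2) = sqrt(865).

sqrt(865)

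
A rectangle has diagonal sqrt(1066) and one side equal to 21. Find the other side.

The diagonal of a rectangle forms a right triangle with the two sides.
Rearranging the Pythagorean theorem: missing side = sqrt(d^2 - known^2).
= sqrt(1066 - 441) = sqrt(625) = 25.

25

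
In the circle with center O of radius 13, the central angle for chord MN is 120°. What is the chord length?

Chord length = 2r sin(θ/2)
= 2 × 13 × sin(120°/2)
= 2 × 13 × sin(60°)
= 13*sqrt(3)

13*sqrt(3)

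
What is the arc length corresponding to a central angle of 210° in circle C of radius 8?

Arc length = 2πr × θ/360
= 2π × 8 × 7/12
= 28*pi/3

28*pi/3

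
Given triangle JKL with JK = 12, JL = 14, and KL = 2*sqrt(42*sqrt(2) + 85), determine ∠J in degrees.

cos(J) = (12² + 14² - (2*sqrt(42*sqrt(2) + 85))²) / (2 × 12 × 14) = -sqrt(2)/2, so J = arccos(-sqrt(2)/2) = 135°.

135°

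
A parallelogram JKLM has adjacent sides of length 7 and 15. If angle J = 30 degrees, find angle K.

In a parallelogram, consecutive angles are supplementary (sum to 180°).
angle K = 180 - angle J
angle K = 180 - 30
angle K = 150 degrees

150 degrees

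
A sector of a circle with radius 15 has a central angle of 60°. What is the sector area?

The full circle has area πr² = π(15)² = 225*pi.
The sector covers 60° out of 360°, a fraction of 1/6.
Sector area = 225*pi × 1/6 = 75*pi/2.

75*pi/2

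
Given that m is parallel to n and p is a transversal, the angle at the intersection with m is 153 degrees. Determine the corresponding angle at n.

Corresponding angles formed by parallel lines and a transversal are equal.
The given angle is 153 degrees.
The corresponding angle = 153 degrees.

153 degrees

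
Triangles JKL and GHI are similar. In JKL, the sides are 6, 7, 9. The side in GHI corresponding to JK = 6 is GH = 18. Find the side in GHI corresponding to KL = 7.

k = 18/6 = 3. HI = 3 * 7 = 21.

21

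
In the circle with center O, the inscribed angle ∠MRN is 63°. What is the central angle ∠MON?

The inscribed angle theorem states that a central angle is always twice any inscribed angle that subtends the same arc.
Since the inscribed angle is 63°, the central angle = 2 × 63° = 126°.

126°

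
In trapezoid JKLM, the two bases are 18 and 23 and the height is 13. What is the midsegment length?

The midsegment of a trapezoid = (base1 + base2) / 2
midsegment = (18 + 23) / 2
midsegment = 41 / 2
midsegment = 41/2

41/2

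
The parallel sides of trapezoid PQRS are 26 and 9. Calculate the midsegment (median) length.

The midsegment of a trapezoid = (base1 + base2) / 2
midsegment = (26 + 9) / 2
midsegment = 35 / 2
midsegment = 35/2

35/2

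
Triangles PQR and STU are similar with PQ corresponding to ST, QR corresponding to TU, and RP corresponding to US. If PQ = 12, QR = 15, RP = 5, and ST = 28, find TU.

Since the triangles are similar, the ratio of corresponding sides is constant.
Scale factor k = ST / PQ = 28 / 12 = 7/3
TU = k * QR = 7/3 * 15 = 35

35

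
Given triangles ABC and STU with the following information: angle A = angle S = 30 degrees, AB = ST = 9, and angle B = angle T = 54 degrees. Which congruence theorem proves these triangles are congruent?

Consider the given information: angle A = angle S = 30 degrees, AB = ST = 9, and angle B = angle T = 54 degrees
This is not AAS or HL: AAS requires two angles and a non-included side. HL only applies to right triangles with matching hypotenuse and leg.
The correct criterion is ASA. Two pairs of corresponding angles and the included side are equal (Angle-Side-Angle).

ASA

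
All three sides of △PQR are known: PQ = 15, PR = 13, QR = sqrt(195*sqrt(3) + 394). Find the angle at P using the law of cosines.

cos(P) = (15² + 13² - (sqrt(195*sqrt(3) + 394))²) / (2 × 15 × 13) = -sqrt(3)/2, so P = arccos(-sqrt(3)/2) = 150°.

150°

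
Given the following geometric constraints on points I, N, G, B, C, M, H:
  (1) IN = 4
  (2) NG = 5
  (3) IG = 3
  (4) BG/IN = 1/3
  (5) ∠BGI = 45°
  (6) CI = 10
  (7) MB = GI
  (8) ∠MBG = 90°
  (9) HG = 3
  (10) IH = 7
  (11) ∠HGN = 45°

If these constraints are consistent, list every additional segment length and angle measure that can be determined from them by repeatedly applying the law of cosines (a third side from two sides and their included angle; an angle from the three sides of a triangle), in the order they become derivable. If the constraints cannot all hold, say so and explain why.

These constraints are not satisfiable: by the triangle inequality in triangle GIH, (3) IG = 3 and (9) HG = 3 force IH ≤ 3 + 3 = 6, but (10) says IH = 7. No planar figure meets all of them, so nothing further can be derived.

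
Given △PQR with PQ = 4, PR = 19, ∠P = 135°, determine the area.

Area = (1/2) * PQ * PR * sin(P)
Area = (1/2) * 4 * 19 * sin(135°)
Area = (1/2) * 4 * 19 * sqrt(2)/2
Area = 19*sqrt(2)

19*sqrt(2)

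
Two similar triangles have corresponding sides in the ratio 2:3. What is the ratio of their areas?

The ratio of areas of similar triangles equals the square of the side ratio.
Side ratio = 2:3
Area ratio = (2/3)^2 = 4/9 = 4:9

4:9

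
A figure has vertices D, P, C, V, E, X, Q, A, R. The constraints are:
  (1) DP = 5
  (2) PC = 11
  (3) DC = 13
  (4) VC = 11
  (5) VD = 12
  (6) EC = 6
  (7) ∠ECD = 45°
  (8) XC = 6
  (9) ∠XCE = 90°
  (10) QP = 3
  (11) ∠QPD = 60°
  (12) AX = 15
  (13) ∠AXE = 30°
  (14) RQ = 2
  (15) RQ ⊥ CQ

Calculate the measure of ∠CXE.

Step 1: By the law of cosines on triangle XCE: XE² = 6² + 6² − 2·6·6·cos(90°) = 72, so XE = 6·√2.
Step 2: By the inverse law of cosines on triangle CXE: cos(∠CXE) = (6² + (6·√2)² − 6²) / (2·6·6·√2) = 72/101.82 = 0.7071, so ∠CXE = 45°.

Therefore, the measure of angle ∠CXE = 45°.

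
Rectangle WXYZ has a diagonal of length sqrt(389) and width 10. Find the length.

b = sqrt(d^2 - a^2) = sqrt(389 - 100) = sqrt(289) = 17

17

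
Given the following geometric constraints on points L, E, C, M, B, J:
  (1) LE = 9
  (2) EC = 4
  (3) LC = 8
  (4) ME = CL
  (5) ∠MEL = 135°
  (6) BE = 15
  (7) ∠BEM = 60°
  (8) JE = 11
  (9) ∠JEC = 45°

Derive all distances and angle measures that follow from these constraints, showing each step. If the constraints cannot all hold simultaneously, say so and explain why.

The constraints are consistent.

From the given relations:
  ME = CL = 8

Step 1: From LE = 9, EM = 8, and ∠LEM = 135°, by the law of cosines:
  LM² = LE² + EM² - 2·LE·EM·cos(135°) = 81 + 64 + 101.8 = 246.8
  LM ≈ 15.71

Step 2: From CE = 4, EJ = 11, and ∠CEJ = 45°, by the law of cosines:
  CJ² = CE² + EJ² - 2·CE·EJ·cos(45°) = 16 + 121 - 62.23 = 74.77
  CJ ≈ 8.65

Step 3: From ME = 8, EB = 15, and ∠MEB = 60°, by the law of cosines:
  MB² = ME² + EB² - 2·ME·EB·cos(60°) = 64 + 225 - 120 = 169
  MB = 13

Step 4: From LC = 8, LE = 9, CE = 4, by the inverse law of cosines:
  cos(∠CLE) = (LC² + LE² - CE²) / (2·LC·LE)
  ∠CLE = 26.38°

Step 5: From EC = 4, EL = 9, CL = 8, by the inverse law of cosines:
  cos(∠CEL) = (EC² + EL² - CL²) / (2·EC·EL)
  ∠CEL = 62.72°

Step 6: From CE = 4, CL = 8, EL = 9, by the inverse law of cosines:
  cos(∠ECL) = (CE² + CL² - EL²) / (2·CE·CL)
  ∠ECL = 90.9°

Step 7: From LE = 9, LM = 15.71, EM = 8, by the inverse law of cosines:
  cos(∠ELM) = (LE² + LM² - EM²) / (2·LE·LM)
  ∠ELM = 21.1°

Step 8: From CE = 4, CJ = 8.65, EJ = 11, by the inverse law of cosines:
  cos(∠ECJ) = (CE² + CJ² - EJ²) / (2·CE·CJ)
  ∠ECJ = 115.91°

Step 9: From MB = 13, ME = 8, BE = 15, by the inverse law of cosines:
  cos(∠BME) = (MB² + ME² - BE²) / (2·MB·ME)
  ∠BME = 87.8°

Step 10: From ME = 8, ML = 15.71, EL = 9, by the inverse law of cosines:
  cos(∠EML) = (ME² + ML² - EL²) / (2·ME·ML)
  ∠EML = 23.9°

Step 11: From BE = 15, BM = 13, EM = 8, by the inverse law of cosines:
  cos(∠EBM) = (BE² + BM² - EM²) / (2·BE·BM)
  ∠EBM = 32.2°

Step 12: From JC = 8.65, JE = 11, CE = 4, by the inverse law of cosines:
  cos(∠CJE) = (JC² + JE² - CE²) / (2·JC·JE)
  ∠CJE = 19.09°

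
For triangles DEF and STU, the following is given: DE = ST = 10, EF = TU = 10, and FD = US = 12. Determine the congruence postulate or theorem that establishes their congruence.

The given information matches SSS: All three pairs of corresponding sides are equal (Side-Side-Side).

SSS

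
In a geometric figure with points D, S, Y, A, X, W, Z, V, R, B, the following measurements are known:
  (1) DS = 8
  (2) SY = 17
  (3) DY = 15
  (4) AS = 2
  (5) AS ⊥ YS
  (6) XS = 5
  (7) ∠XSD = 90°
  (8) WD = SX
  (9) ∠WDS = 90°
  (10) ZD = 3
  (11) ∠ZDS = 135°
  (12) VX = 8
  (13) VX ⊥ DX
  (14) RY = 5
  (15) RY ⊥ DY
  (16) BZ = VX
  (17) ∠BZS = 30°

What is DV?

Step 1: By the law of cosines on triangle DSX: DX² = 8² + 5² − 2·8·5·cos(90°) = 89, so DX = √89.
Step 2: By the law of cosines on triangle DXV: DV² = √89² + 8² − 2·√89·8·cos(90°) = 153, so DV = 3·√17.

Therefore, the length of DV = 3·√17.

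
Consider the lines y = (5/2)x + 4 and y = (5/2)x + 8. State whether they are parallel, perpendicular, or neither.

Slope of line 1: m1 = 5/2
Slope of line 2: m2 = 5/2
m1 = m2, so the lines are parallel.

Parallel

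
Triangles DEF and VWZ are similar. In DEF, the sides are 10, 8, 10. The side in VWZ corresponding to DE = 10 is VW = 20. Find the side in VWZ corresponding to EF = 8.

Similar triangles have proportional sides. Setting up the proportion:
VW / DE = WZ / EF
20 / 10 = WZ / 8
WZ = 8 * 20 / 10 = 16.

16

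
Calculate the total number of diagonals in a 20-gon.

Each of the 20 vertices connects to 17 non-adjacent vertices via diagonals.
Total connections = 20 × 17 = 340, but each diagonal is counted twice.
Number of diagonals = 340 / 2 = 170.

170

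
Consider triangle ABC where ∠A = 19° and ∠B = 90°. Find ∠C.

By the triangle angle sum property, the three interior angles of any triangle add up to 180°.
We know angle A = 19° and angle B = 90°, so their sum is 109°.
Therefore angle C = 180° - 109° = 71°.

71 degrees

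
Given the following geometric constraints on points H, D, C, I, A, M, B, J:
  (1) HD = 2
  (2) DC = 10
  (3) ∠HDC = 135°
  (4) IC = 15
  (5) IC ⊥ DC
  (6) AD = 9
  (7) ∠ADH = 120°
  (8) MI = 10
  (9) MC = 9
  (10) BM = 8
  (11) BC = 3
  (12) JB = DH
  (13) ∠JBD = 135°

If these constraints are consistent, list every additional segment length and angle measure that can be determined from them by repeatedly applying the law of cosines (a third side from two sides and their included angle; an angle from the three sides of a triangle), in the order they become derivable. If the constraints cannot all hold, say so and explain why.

The constraints are consistent. Derivable facts, in order:
After 1 step:
- DI = 5·√13
- HA = √103
- HC ≈ 11.5
- ∠BCM = 61.22°
- ∠BMC = 19.19°
- ∠CBM = 99.59°
- ∠CIM = 35.58°
- ∠CMI = 104.15°
- ∠ICM = 40.27°
After 2 steps:
- ∠AHD = 50.17°
- ∠CDI = 56.31°
- ∠CHD = 37.94°
- ∠CID = 33.69°
- ∠DAH = 9.83°
- ∠DCH = 7.06°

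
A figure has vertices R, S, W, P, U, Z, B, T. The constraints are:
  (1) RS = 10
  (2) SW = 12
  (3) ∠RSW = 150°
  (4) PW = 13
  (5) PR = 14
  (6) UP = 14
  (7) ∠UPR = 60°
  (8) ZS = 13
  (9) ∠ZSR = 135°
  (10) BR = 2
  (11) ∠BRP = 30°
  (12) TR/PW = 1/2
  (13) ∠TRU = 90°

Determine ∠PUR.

Step 1: By the law of cosines on triangle UPR: UR² = 14² + 14² − 2·14·14·cos(60°) = 196, so UR = 14.
Step 2: By the inverse law of cosines on triangle PUR: cos(∠PUR) = (14² + 14² − 14²) / (2·14·14) = 196/392 = 0.5, so ∠PUR = 60°.

Therefore, the measure of angle ∠PUR = 60°.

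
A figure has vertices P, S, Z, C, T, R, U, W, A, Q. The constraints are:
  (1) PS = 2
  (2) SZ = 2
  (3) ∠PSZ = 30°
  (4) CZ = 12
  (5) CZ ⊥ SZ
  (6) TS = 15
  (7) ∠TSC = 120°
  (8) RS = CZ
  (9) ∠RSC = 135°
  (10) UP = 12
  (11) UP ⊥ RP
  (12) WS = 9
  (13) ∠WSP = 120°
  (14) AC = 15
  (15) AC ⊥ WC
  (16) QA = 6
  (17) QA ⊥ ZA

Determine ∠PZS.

Step 1: By the law of cosines on triangle ZSP: ZP² = 2² + 2² − 2·2·2·cos(30°) = 1.07, so ZP ≈ 1.04.
Step 2: By the inverse law of cosines on triangle PZS: cos(∠PZS) = (1.04² + 2² − 2²) / (2·1.04·2) = 1.07/4.14 = 0.2588, so ∠PZS = 75°.

Therefore, the measure of angle ∠PZS = 75°.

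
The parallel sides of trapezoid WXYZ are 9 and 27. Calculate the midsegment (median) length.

The midsegment (median) of a trapezoid connects the midpoints of the non-parallel sides.
Its length is the average of the two bases: (9 + 27) / 2 = 18.

18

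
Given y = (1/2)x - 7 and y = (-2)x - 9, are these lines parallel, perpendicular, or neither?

Slope of line 1: m1 = 1/2
Slope of line 2: m2 = -2
m1 * m2 = -1, so perpendicular.

Perpendicular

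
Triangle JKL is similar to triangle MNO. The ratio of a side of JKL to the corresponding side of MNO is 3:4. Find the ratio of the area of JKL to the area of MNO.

The ratio of areas of similar triangles equals the square of the side ratio.
Side ratio = 3:4
Area ratio = (3/4)^2 = 9/16 = 9:16

9:16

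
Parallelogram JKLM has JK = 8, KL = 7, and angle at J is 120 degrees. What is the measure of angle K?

Consecutive angles are supplementary: angle K = 180 - 120 = 60 degrees.

60 degrees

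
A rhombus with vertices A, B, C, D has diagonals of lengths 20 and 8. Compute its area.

Area = (20 * 8) / 2 = 160 / 2 = 80

80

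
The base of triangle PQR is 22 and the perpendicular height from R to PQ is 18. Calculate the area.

A triangle's area is half the area of a rectangle with the same base and height.
Area = (1/2) * 22 * 18 = 198.

198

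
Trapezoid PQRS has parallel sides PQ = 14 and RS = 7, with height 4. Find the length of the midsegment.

The midsegment (median) of a trapezoid connects the midpoints of the non-parallel sides.
Its length is the average of the two bases: (14 + 7) / 2 = 21/2.

21/2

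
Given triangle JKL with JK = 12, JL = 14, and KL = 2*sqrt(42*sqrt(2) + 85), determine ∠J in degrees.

cos(J) = (12² + 14² - (2*sqrt(42*sqrt(2) + 85))²) / (2 × 12 × 14) = -sqrt(2)/2, so J = arccos(-sqrt(2)/2) = 135°.

135°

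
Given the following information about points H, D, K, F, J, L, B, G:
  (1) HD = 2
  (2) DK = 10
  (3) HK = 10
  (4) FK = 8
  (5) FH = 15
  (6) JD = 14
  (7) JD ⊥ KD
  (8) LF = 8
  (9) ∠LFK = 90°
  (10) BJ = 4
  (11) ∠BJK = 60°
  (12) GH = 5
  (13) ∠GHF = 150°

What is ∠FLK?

Step 1: By the law of cosines on triangle LFK: LK² = 8² + 8² − 2·8·8·cos(90°) = 128, so LK = 8·√2.
Step 2: By the inverse law of cosines on triangle FLK: cos(∠FLK) = (8² + (8·√2)² − 8²) / (2·8·8·√2) = 128/181.02 = 0.7071, so ∠FLK = 45°.

Therefore, the measure of angle ∠FLK = 45°.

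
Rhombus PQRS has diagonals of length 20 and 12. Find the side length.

The diagonals of a rhombus bisect each other at right angles.
Half-diagonals: 20/2 = 10 and 12/2 = 6
side = sqrt(10^2 + 6^2)
side = sqrt(100 + 36)
side = sqrt(136) = 2*sqrt(34)

2*sqrt(34)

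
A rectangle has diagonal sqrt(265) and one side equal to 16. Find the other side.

Using the Pythagorean theorem: d^2 = a^2 + b^2
b^2 = d^2 - a^2
b^2 = 265 - 256
b^2 = 9
b = sqrt(9) = 3

3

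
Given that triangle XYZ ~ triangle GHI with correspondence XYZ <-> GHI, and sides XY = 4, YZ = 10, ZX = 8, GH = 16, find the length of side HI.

k = 16/4 = 4. HI = 4 * 10 = 40.

40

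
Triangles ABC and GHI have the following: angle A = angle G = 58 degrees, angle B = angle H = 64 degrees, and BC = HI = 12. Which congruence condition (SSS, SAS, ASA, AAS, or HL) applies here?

The given information matches AAS: Two pairs of corresponding angles and a non-included side are equal (Angle-Angle-Side).

AAS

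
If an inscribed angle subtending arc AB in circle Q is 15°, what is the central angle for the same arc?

The inscribed angle theorem states that a central angle is always twice any inscribed angle that subtends the same arc.
Since the inscribed angle is 15°, the central angle = 2 × 15° = 30°.

30°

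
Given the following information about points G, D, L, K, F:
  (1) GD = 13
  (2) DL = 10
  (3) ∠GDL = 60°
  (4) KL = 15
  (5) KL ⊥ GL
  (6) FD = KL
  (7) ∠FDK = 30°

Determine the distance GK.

Step 1: By the law of cosines on triangle LDG: LG² = 10² + 13² − 2·10·13·cos(60°) = 139, so LG = √139.
Step 2: By the law of cosines on triangle GLK: GK² = √139² + 15² − 2·√139·15·cos(90°) = 364, so GK = 2·√91.

Therefore, the length of GK = 2·√91.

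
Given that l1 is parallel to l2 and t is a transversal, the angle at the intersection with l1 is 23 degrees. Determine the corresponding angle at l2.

Corresponding angles are equal: 23 degrees.

23 degrees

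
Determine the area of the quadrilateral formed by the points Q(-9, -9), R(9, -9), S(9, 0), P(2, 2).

Using the Shoelace formula for a quadrilateral (vertices in order):
Area = (1/2)|sum of (x_i * y_(i+1) - x_(i+1) * y_i)|
Terms: (-9*-9 - 9*-9) = 162, (9*0 - 9*-9) = 81, (9*2 - 2*0) = 18, (2*-9 - -9*2) = 0
Sum = 261
Area = (1/2)(261) = 261/2

261/2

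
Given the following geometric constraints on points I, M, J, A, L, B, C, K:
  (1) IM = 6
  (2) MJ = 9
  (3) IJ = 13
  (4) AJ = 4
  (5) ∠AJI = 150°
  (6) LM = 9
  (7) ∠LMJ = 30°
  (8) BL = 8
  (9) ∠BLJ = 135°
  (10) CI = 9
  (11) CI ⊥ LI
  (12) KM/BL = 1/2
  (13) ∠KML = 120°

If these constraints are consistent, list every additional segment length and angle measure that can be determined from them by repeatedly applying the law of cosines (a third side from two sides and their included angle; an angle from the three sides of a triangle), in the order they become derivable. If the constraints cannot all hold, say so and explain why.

The constraints are consistent. Derivable facts, in order:
After 1 step:
- IA ≈ 16.59
- JL ≈ 4.66
- LK = √133
- ∠IJM = 23.86°
- ∠IMJ = 118.78°
- ∠JIM = 37.36°
After 2 steps:
- JB ≈ 11.76
- ∠AIJ = 6.93°
- ∠IAJ = 23.07°
- ∠JLM = 75°
- ∠KLM = 17.48°
- ∠LJM = 75°
- ∠LKM = 42.52°
After 3 steps:
- ∠BJL = 28.74°
- ∠JBL = 16.26°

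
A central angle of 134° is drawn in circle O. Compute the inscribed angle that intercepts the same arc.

Inscribed angle = 134° / 2 = 67° (inscribed angle theorem).

67°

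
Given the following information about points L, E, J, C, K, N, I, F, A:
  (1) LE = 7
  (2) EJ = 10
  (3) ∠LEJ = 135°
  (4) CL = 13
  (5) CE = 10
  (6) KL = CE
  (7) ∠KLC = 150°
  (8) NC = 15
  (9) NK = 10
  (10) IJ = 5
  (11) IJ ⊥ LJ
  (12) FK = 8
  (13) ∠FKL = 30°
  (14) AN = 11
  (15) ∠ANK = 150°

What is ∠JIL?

Step 1: By the law of cosines on triangle LEJ: LJ² = 7² + 10² − 2·7·10·cos(135°) = 247.99, so LJ ≈ 15.75.
Step 2: By the law of cosines on triangle IJL: IL² = 5² + 15.75² − 2·5·15.75·cos(90°) = 272.99, so IL ≈ 16.52.
Step 3: By the inverse law of cosines on triangle JIL: cos(∠JIL) = (5² + 16.52² − 15.75²) / (2·5·16.52) = 50/165.23 = 0.3026, so ∠JIL = 72.39°.

Therefore, the measure of angle ∠JIL = 72.39°.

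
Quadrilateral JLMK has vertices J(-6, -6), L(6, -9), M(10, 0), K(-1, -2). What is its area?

Using the Shoelace formula for a quadrilateral (vertices in order):
Area = (1/2)|sum of (x_i * y_(i+1) - x_(i+1) * y_i)|
Terms: (-6*-9 - 6*-6) = 90, (6*0 - 10*-9) = 90, (10*-2 - -1*0) = -20, (-1*-6 - -6*-2) = -6
Sum = 154
Area = (1/2)(154) = 77

77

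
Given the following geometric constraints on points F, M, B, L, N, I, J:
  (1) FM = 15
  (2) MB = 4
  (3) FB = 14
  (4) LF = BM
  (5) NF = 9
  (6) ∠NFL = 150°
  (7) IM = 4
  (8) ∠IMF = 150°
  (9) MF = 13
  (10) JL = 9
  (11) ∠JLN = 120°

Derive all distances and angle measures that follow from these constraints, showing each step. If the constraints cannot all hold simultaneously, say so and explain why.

These constraints are not satisfiable: (1) FM = 15 and (9) MF = 13 assign two different lengths to the same segment. No planar figure meets all of them, so nothing further can be derived.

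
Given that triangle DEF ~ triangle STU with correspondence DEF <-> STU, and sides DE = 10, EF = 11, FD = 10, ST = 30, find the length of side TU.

k = 30/10 = 3. TU = 3 * 11 = 33.

33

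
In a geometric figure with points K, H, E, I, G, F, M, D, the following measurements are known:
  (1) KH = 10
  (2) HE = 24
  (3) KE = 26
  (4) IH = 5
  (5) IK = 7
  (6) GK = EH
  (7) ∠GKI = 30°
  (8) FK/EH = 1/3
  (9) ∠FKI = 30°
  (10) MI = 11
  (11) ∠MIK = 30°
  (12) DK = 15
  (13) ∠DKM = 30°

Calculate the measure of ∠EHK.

Step 1: By the inverse law of cosines on triangle EHK: cos(∠EHK) = (24² + 10² − 26²) / (2·24·10) = 0/480 = 0, so ∠EHK = 90°.

Therefore, the measure of angle ∠EHK = 90°.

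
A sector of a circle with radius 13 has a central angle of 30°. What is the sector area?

Sector area = π(13²)(1/12) = 169*pi/12

169*pi/12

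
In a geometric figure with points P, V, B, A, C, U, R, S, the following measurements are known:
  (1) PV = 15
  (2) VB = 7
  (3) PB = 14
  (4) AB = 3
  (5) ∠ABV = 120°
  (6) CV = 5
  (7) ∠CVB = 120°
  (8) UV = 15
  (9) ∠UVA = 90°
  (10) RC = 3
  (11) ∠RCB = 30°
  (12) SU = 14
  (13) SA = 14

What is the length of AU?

Step 1: By the law of cosines on triangle VBA: VA² = 7² + 3² − 2·7·3·cos(120°) = 79, so VA = √79.
Step 2: By the law of cosines on triangle AVU: AU² = √79² + 15² − 2·√79·15·cos(90°) = 304, so AU = 4·√19.

Therefore, the length of AU = 4·√19.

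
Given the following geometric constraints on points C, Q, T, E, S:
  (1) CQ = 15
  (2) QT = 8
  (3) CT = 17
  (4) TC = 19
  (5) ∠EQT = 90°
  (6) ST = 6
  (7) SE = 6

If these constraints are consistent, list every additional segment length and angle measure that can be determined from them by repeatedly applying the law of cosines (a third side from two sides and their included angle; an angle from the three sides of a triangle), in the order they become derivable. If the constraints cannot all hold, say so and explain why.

These constraints are not satisfiable: (3) CT = 17 and (4) TC = 19 assign two different lengths to the same segment. No planar figure meets all of them, so nothing further can be derived.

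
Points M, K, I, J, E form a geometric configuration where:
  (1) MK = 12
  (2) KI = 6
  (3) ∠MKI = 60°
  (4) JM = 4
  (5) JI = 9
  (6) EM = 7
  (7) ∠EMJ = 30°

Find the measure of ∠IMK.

Step 1: By the law of cosines on triangle MKI: MI² = 12² + 6² − 2·12·6·cos(60°) = 108, so MI = 6·√3.
Step 2: By the inverse law of cosines on triangle IMK: cos(∠IMK) = ((6·√3)² + 12² − 6²) / (2·6·√3·12) = 216/249.42 = 0.866, so ∠IMK = 30°.

Therefore, the measure of angle ∠IMK = 30°.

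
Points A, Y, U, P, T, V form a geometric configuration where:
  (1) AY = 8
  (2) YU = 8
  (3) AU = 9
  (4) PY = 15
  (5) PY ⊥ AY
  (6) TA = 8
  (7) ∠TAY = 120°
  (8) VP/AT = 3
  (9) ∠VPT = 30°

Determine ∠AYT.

Step 1: By the law of cosines on triangle YAT: YT² = 8² + 8² − 2·8·8·cos(120°) = 192, so YT = 8·√3.
Step 2: By the inverse law of cosines on triangle AYT: cos(∠AYT) = (8² + (8·√3)² − 8²) / (2·8·8·√3) = 192/221.7 = 0.866, so ∠AYT = 30°.

Therefore, the measure of angle ∠AYT = 30°.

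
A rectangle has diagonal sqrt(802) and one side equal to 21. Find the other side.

Using the Pythagorean theorem: d^2 = a^2 + b^2
b^2 = d^2 - a^2
b^2 = 802 - 441
b^2 = 361
b = sqrt(361) = 19

19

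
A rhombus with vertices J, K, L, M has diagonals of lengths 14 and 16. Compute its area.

Area of a rhombus = (d1 * d2) / 2
Area = (14 * 16) / 2
Area = 224 / 2
Area = 112

112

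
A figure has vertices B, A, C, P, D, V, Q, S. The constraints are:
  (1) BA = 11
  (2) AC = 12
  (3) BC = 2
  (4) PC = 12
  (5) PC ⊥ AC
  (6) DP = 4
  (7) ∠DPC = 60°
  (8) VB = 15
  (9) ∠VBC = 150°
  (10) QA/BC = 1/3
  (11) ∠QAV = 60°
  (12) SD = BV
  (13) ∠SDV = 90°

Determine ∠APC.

Step 1: By the law of cosines on triangle PCA: PA² = 12² + 12² − 2·12·12·cos(90°) = 288, so PA = 12·√2.
Step 2: By the inverse law of cosines on triangle APC: cos(∠APC) = ((12·√2)² + 12² − 12²) / (2·12·√2·12) = 288/407.29 = 0.7071, so ∠APC = 45°.

Therefore, the measure of angle ∠APC = 45°.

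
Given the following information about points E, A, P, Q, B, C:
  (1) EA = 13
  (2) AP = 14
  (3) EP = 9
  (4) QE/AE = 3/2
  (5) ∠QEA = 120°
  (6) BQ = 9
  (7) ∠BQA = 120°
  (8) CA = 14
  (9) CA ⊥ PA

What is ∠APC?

Step 1: By the law of cosines on triangle PAC: PC² = 14² + 14² − 2·14·14·cos(90°) = 392, so PC = 14·√2.
Step 2: By the inverse law of cosines on triangle APC: cos(∠APC) = (14² + (14·√2)² − 14²) / (2·14·14·√2) = 392/554.37 = 0.7071, so ∠APC = 45°.

Therefore, the measure of angle ∠APC = 45°.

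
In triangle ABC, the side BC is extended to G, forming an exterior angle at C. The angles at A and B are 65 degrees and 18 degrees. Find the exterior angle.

Exterior angle = 65 + 18 = 83 degrees (exterior angle theorem).

83 degrees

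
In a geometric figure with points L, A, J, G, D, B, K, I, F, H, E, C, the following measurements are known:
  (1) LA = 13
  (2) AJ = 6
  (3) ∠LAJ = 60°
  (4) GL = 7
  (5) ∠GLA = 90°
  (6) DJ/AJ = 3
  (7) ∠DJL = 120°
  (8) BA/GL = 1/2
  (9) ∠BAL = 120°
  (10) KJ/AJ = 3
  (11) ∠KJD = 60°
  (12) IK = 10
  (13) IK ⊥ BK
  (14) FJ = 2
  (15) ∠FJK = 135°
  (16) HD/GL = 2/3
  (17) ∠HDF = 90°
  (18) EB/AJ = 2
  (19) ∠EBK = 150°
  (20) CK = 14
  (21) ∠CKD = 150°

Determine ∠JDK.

From the given relations: DJ = 3·AJ = 3·6 = 18; KJ = 3·AJ = 3·6 = 18.
Step 1: By the law of cosines on triangle DJK: DK² = 18² + 18² − 2·18·18·cos(60°) = 324, so DK = 18.
Step 2: By the inverse law of cosines on triangle JDK: cos(∠JDK) = (18² + 18² − 18²) / (2·18·18) = 324/648 = 0.5, so ∠JDK = 60°.

Therefore, the measure of angle ∠JDK = 60°.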